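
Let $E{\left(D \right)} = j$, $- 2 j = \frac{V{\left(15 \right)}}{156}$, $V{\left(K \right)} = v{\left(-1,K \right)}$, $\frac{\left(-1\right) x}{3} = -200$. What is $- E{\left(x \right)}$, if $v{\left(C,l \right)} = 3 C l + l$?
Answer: $- \frac{5}{52} \approx -0.096154$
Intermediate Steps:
$v{\left(C,l \right)} = l + 3 C l$ ($v{\left(C,l \right)} = 3 C l + l = l + 3 C l$)
$x = 600$ ($x = \left(-3\right) \left(-200\right) = 600$)
$V{\left(K \right)} = - 2 K$ ($V{\left(K \right)} = K \left(1 + 3 \left(-1\right)\right) = K \left(1 - 3\right) = K \left(-2\right) = - 2 K$)
$j = \frac{5}{52}$ ($j = - \frac{\left(-2\right) 15 \cdot \frac{1}{156}}{2} = - \frac{\left(-30\right) \frac{1}{156}}{2} = \left(- \frac{1}{2}\right) \left(- \frac{5}{26}\right) = \frac{5}{52} \approx 0.096154$)
$E{\left(D \right)} = \frac{5}{52}$
$- E{\left(x \right)} = \left(-1\right) \frac{5}{52} = - \frac{5}{52}$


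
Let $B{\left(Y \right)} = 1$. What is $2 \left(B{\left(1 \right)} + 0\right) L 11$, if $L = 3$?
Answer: $66$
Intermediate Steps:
$2 \left(B{\left(1 \right)} + 0\right) L 11 = 2 \left(1 + 0\right) 3 \cdot 11 = 2 \cdot 1 \cdot 3 \cdot 11 = 2 \cdot 3 \cdot 11 = 6 \cdot 11 = 66$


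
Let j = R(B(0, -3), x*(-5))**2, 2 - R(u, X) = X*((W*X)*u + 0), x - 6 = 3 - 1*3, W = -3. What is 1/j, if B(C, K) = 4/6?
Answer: 1/3247204 ≈ 3.0796e-7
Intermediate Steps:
B(C, K) = 2/3 (B(C, K) = 4*(1/6) = 2/3)
x = 6 (x = 6 + (3 - 1*3) = 6 + (3 - 3) = 6 + 0 = 6)
R(u, X) = 2 + 3*u*X**2 (R(u, X) = 2 - X*((-3*X)*u + 0) = 2 - X*(-3*X*u + 0) = 2 - X*(-3*X*u) = 2 - (-3)*u*X**2 = 2 + 3*u*X**2)
j = 3247204 (j = (2 + 3*(2/3)*(6*(-5))**2)**2 = (2 + 3*(2/3)*(-30)**2)**2 = (2 + 3*(2/3)*900)**2 = (2 + 1800)**2 = 1802**2 = 3247204)
1/j = 1/3247204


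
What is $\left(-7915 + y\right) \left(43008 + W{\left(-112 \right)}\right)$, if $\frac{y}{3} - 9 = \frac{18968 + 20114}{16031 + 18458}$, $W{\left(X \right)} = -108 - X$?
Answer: $- \frac{11696338581832}{34489} \approx -3.3913 \cdot 10^{8}$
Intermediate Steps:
$y = \frac{1048449}{34489}$ ($y = 27 + 3 \frac{18968 + 20114}{16031 + 18458} = 27 + 3 \cdot \frac{39082}{34489} = 27 + \frac{117246}{34489} = \frac{1048449}{34489} \approx 30.4$)
$\left(-7915 + y\right) \left(43008 + W{\left(-112 \right)}\right) = \left(-7915 + \frac{1048449}{34489}\right) \left(43008 - -4\right) = - \frac{271931986 \left(43008 + \left(-108 + 112\right)\right)}{34489} = - \frac{271931986 \left(43008 + 4\right)}{34489} = \left(- \frac{271931986}{34489}\right) 43012 = - \frac{11696338581832}{34489}$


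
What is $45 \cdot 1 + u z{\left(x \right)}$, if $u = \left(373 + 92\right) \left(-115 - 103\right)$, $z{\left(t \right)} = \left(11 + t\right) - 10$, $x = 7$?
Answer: $-810915$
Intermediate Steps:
$z{\left(t \right)} = 1 + t$ ($z{\left(t \right)} = \left(11 + t\right) - 10 = 1 + t$)
$u = -101370$ ($u = 465 \left(-218\right) = -101370$)
$45 \cdot 1 + u z{\left(x \right)} = 45 \cdot 1 - 101370 \left(1 + 7\right) = 45 - 810960 = -810915$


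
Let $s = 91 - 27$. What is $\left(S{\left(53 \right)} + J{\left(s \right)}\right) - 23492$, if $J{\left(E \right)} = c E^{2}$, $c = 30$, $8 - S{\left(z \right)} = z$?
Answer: $99343$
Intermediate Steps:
$S{\left(z \right)} = 8 - z$
$s = 64$
$J{\left(E \right)} = 30 E^{2}$
$\left(S{\left(53 \right)} + J{\left(s \right)}\right) - 23492 = \left(\left(8 - 53\right) + 30 \cdot 64^{2}\right) - 23492 = \left(\left(8 - 53\right) + 30 \cdot 4096\right) - 23492 = \left(-45 + 122880\right) - 23492 = 122835 - 23492 = 99343$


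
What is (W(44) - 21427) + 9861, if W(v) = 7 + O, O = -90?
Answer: -11649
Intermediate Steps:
W(v) = -83 (W(v) = 7 - 90 = -83)
(W(44) - 21427) + 9861 = (-83 - 21427) + 9861 = -21510 + 9861 = -11649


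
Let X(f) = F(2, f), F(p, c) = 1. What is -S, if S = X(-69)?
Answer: -1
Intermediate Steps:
X(f) = 1
S = 1
-S = -1*1 = -1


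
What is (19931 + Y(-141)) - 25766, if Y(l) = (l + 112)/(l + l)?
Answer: -1645441/282 ≈ -5834.9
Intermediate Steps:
Y(l) = (112 + l)/(2*l) (Y(l) = (112 + l)/((2*l)) = (112 + l)*(1/(2*l)) = (112 + l)/(2*l))
(19931 + Y(-141)) - 25766 = (19931 + (½)*(112 - 141)/(-141)) - 25766 = (19931 + (½)*(-1/141)*(-29)) - 25766 = (19931 + 29/282) - 25766 = 5620571/282 - 25766 = -1645441/282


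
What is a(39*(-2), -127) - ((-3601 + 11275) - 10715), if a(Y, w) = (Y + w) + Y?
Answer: 2758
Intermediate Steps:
a(Y, w) = w + 2*Y
a(39*(-2), -127) - ((-3601 + 11275) - 10715) = (-127 + 2*(39*(-2))) - ((-3601 + 11275) - 10715) = (-127 + 2*(-78)) - (7674 - 10715) = (-127 - 156) - 1*(-3041) = -283 + 3041 = 2758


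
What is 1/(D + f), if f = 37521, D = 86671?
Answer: 1/124192 ≈ 8.0520e-6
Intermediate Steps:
1/(D + f) = 1/(86671 + 37521) = 1/124192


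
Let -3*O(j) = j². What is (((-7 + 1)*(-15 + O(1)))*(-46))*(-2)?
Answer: 8464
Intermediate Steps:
O(j) = -j²/3
(((-7 + 1)*(-15 + O(1)))*(-46))*(-2) = (((-7 + 1)*(-15 - ⅓*1²))*(-46))*(-2) = (-6*(-15 - ⅓*1)*(-46))*(-2) = (-6*(-15 - ⅓)*(-46))*(-2) = (-6*(-46/3)*(-46))*(-2) = (92*(-46))*(-2) = -4232*(-2) = 8464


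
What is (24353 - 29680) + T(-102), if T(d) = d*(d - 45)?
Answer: 9667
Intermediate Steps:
T(d) = d*(-45 + d)
(24353 - 29680) + T(-102) = (24353 - 29680) - 102*(-45 - 102) = -5327 - 102*(-147) = -5327 + 14994 = 9667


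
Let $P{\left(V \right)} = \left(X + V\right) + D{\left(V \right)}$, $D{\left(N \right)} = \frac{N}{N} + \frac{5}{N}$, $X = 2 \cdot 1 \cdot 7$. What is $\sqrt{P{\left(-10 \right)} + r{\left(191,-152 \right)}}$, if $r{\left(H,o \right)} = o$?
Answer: $\frac{i \sqrt{590}}{2} \approx 12.145 i$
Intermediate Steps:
$X = 14$ ($X = 2 \cdot 7 = 14$)
$D{\left(N \right)} = 1 + \frac{5}{N}$
$P{\left(V \right)} = 14 + V + \frac{5 + V}{V}$ ($P{\left(V \right)} = \left(14 + V\right) + \frac{5 + V}{V} = 14 + V + \frac{5 + V}{V}$)
$\sqrt{P{\left(-10 \right)} + r{\left(191,-152 \right)}} = \sqrt{\left(15 - 10 + \frac{5}{-10}\right) - 152} = \sqrt{\left(15 - 10 + 5 \left(- \frac{1}{10}\right)\right) - 152} = \sqrt{\left(15 - 10 - \frac{1}{2}\right) - 152} = \sqrt{\frac{9}{2} - 152} = \sqrt{- \frac{295}{2}} = \frac{i \sqrt{590}}{2}$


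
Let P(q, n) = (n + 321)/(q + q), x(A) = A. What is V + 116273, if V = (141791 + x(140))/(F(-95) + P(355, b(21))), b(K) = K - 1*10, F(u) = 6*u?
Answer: 23458154727/202184 ≈ 1.1602e+5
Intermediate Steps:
b(K) = -10 + K (b(K) = K - 10 = -10 + K)
P(q, n) = (321 + n)/(2*q) (P(q, n) = (321 + n)/((2*q)) = (321 + n)*(1/(2*q)) = (321 + n)/(2*q))
V = -50385505/202184 (V = (141791 + 140)/(6*(-95) + (½)*(321 + (-10 + 21))/355) = 141931/(-570 + (½)*(1/355)*(321 + 11)) = 141931/(-570 + (½)*(1/355)*332) = 141931/(-570 + 166/355) = 141931/(-202184/355) = 141931*(-355/202184) = -50385505/202184 ≈ -249.21)
V + 116273 = -50385505/202184 + 116273 = 23458154727/202184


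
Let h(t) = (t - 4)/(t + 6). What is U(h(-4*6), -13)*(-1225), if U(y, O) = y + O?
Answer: 126175/9 ≈ 14019.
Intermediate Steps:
h(t) = (-4 + t)/(6 + t)
U(y, O) = O + y
U(h(-4*6), -13)*(-1225) = (-13 + (-4 - 4*6)/(6 - 4*6))*(-1225) = (-13 + (-4 - 24)/(6 - 24))*(-1225) = (-13 - 28/(-18))*(-1225) = (-13 - 1/18*(-28))*(-1225) = (-13 + 14/9)*(-1225) = -103/9*(-1225) = 126175/9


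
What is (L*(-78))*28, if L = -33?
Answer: 72072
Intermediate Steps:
(L*(-78))*28 = -33*(-78)*28 = 2574*28 = 72072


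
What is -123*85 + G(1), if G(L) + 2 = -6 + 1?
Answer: -10462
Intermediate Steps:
G(L) = -7 (G(L) = -2 + (-6 + 1) = -2 - 5 = -7)
-123*85 + G(1) = -123*85 - 7 = -10455 - 7 = -10462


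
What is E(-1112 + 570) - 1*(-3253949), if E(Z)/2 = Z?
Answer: 3252865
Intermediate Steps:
E(Z) = 2*Z
E(-1112 + 570) - 1*(-3253949) = 2*(-1112 + 570) - 1*(-3253949) = 2*(-542) + 3253949 = -1084 + 3253949 = 3252865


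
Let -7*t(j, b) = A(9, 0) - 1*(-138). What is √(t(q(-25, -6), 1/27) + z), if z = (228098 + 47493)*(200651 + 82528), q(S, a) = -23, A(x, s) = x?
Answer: 2*√19510395942 ≈ 2.7936e+5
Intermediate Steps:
t(j, b) = -21 (t(j, b) = -(9 - 1*(-138))/7 = -(9 + 138)/7 = -⅐*147 = -21)
z = 78041583789 (z = 275591*283179 = 78041583789)
√(t(q(-25, -6), 1/27) + z) = √(-21 + 78041583789) = √78041583768 = 2*√19510395942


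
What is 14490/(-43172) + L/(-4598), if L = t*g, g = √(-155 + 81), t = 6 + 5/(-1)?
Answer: -7245/21586 - I*√74/4598 ≈ -0.33563 - 0.0018709*I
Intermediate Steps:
t = 1 (t = 6 + 5*(-1) = 6 - 5 = 1)
g = I*√74 (g = √(-74) = I*√74 ≈ 8.6023*I)
L = I*√74 (L = 1*(I*√74) = I*√74 ≈ 8.6023*I)
14490/(-43172) + L/(-4598) = 14490/(-43172) + (I*√74)/(-4598) = 14490*(-1/43172) + (I*√74)*(-1/4598) = -7245/21586 - I*√74/4598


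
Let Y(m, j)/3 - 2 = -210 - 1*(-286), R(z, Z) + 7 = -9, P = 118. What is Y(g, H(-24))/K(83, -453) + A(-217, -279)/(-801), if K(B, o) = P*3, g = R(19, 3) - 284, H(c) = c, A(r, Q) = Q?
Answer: 5300/5251 ≈ 1.0093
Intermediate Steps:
R(z, Z) = -16 (R(z, Z) = -7 - 9 = -16)
g = -300 (g = -16 - 284 = -300)
K(B, o) = 354 (K(B, o) = 118*3 = 354)
Y(m, j) = 234 (Y(m, j) = 6 + 3*(-210 - 1*(-286)) = 6 + 3*(-210 + 286) = 6 + 3*76 = 6 + 228 = 234)
Y(g, H(-24))/K(83, -453) + A(-217, -279)/(-801) = 234/354 - 279/(-801) = 234*(1/354) - 279*(-1/801) = 39/59 + 31/89 = 5300/5251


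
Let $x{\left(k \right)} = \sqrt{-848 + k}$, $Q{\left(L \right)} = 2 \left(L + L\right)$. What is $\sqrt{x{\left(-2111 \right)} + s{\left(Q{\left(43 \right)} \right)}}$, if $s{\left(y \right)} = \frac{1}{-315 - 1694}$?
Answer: $\frac{\sqrt{-41 + 82369 i \sqrt{2959}}}{287} \approx 5.2152 + 5.2152 i$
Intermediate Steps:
$Q{\left(L \right)} = 4 L$ ($Q{\left(L \right)} = 2 \cdot 2 L = 4 L$)
$s{\left(y \right)} = - \frac{1}{2009}$ ($s{\left(y \right)} = \frac{1}{-2009} = - \frac{1}{2009}$)
$\sqrt{x{\left(-2111 \right)} + s{\left(Q{\left(43 \right)} \right)}} = \sqrt{\sqrt{-848 - 2111} - \frac{1}{2009}} = \sqrt{\sqrt{-2959} - \frac{1}{2009}} = \sqrt{i \sqrt{2959} - \frac{1}{2009}} = \sqrt{- \frac{1}{2009} + i \sqrt{2959}}$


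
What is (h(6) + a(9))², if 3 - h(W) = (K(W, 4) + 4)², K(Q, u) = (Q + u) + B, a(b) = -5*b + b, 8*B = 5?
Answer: 249671601/4096 ≈ 60955.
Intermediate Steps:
B = 5/8 (B = (⅛)*5 = 5/8 ≈ 0.62500)
a(b) = -4*b
K(Q, u) = 5/8 + Q + u (K(Q, u) = (Q + u) + 5/8 = 5/8 + Q + u)
h(W) = 3 - (69/8 + W)² (h(W) = 3 - ((5/8 + W + 4) + 4)² = 3 - ((37/8 + W) + 4)² = 3 - (69/8 + W)²)
(h(6) + a(9))² = ((3 - (69 + 8*6)²/64) - 4*9)² = ((3 - (69 + 48)²/64) - 36)² = ((3 - 1/64*117²) - 36)² = ((3 - 1/64*13689) - 36)² = ((3 - 13689/64) - 36)² = (-13497/64 - 36)² = (-15801/64)² = 249671601/4096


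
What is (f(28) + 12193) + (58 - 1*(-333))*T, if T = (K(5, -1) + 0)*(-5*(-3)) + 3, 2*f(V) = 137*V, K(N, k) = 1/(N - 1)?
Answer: 67001/4 ≈ 16750.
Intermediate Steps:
K(N, k) = 1/(-1 + N)
f(V) = 137*V/2 (f(V) = (137*V)/2 = 137*V/2)
T = 27/4 (T = (1/(-1 + 5) + 0)*(-5*(-3)) + 3 = (1/4 + 0)*15 + 3 = (¼ + 0)*15 + 3 = (¼)*15 + 3 = 15/4 + 3 = 27/4 ≈ 6.7500)
(f(28) + 12193) + (58 - 1*(-333))*T = ((137/2)*28 + 12193) + (58 - 1*(-333))*(27/4) = (1918 + 12193) + (58 + 333)*(27/4) = 14111 + 391*(27/4) = 14111 + 10557/4 = 67001/4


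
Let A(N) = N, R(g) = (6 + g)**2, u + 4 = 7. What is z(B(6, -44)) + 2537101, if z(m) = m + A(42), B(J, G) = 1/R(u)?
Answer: 205508584/81 ≈ 2.5371e+6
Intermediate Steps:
u = 3 (u = -4 + 7 = 3)
B(J, G) = 1/81 (B(J, G) = 1/((6 + 3)**2) = 1/(9**2) = 1/81)
z(m) = 42 + m (z(m) = m + 42 = 42 + m)
z(B(6, -44)) + 2537101 = (42 + 1/81) + 2537101 = 3403/81 + 2537101 = 205508584/81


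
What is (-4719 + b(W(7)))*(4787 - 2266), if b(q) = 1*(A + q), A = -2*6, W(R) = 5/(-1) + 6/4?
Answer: -23871349/2 ≈ -1.1936e+7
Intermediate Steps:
W(R) = -7/2 (W(R) = 5*(-1) + 6*(¼) = -5 + 3/2 = -7/2)
A = -12
b(q) = -12 + q (b(q) = 1*(-12 + q) = -12 + q)
(-4719 + b(W(7)))*(4787 - 2266) = (-4719 + (-12 - 7/2))*(4787 - 2266) = (-4719 - 31/2)*2521 = -9469/2*2521 = -23871349/2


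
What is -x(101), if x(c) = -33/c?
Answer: 33/101 ≈ 0.32673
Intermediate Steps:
-x(101) = -(-33)/101 = -1*(-33/101) = 33/101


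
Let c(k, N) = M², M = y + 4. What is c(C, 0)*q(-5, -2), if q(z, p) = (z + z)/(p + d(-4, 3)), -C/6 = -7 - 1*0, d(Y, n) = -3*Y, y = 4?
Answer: -64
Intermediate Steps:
M = 8 (M = 4 + 4 = 8)
C = 42 (C = -6*(-7 - 1*0) = -6*(-7 + 0) = -6*(-7) = 42)
c(k, N) = 64 (c(k, N) = 8² = 64)
q(z, p) = 2*z/(12 + p) (q(z, p) = (z + z)/(p - 3*(-4)) = (2*z)/(p + 12) = (2*z)/(12 + p) = 2*z/(12 + p))
c(C, 0)*q(-5, -2) = 64*(2*(-5)/(12 - 2)) = 64*(2*(-5)/10) = 64*(2*(-5)*(⅒)) = 64*(-1) = -64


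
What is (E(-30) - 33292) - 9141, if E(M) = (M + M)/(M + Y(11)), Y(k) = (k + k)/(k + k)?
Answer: -1230497/29 ≈ -42431.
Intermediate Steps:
Y(k) = 1 (Y(k) = (2*k)/((2*k)) = (2*k)*(1/(2*k)) = 1)
E(M) = 2*M/(1 + M) (E(M) = (M + M)/(M + 1) = (2*M)/(1 + M) = 2*M/(1 + M))
(E(-30) - 33292) - 9141 = (2*(-30)/(1 - 30) - 33292) - 9141 = (2*(-30)/(-29) - 33292) - 9141 = (2*(-30)*(-1/29) - 33292) - 9141 = (60/29 - 33292) - 9141 = -965408/29 - 9141 = -1230497/29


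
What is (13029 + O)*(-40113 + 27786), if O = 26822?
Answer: -491243277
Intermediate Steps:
(13029 + O)*(-40113 + 27786) = (13029 + 26822)*(-40113 + 27786) = 39851*(-12327) = -491243277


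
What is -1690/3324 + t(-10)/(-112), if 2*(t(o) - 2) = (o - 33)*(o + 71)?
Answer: 2081749/186144 ≈ 11.184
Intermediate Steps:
t(o) = 2 + (-33 + o)*(71 + o)/2 (t(o) = 2 + ((o - 33)*(o + 71))/2 = 2 + ((-33 + o)*(71 + o))/2 = 2 + (-33 + o)*(71 + o)/2)
-1690/3324 + t(-10)/(-112) = -1690/3324 + (-2339/2 + (½)*(-10)² + 19*(-10))/(-112) = -1690*1/3324 + (-2339/2 + (½)*100 - 190)*(-1/112) = -845/1662 + (-2339/2 + 50 - 190)*(-1/112) = -845/1662 - 2619/2*(-1/112) = -845/1662 + 2619/224 = 2081749/186144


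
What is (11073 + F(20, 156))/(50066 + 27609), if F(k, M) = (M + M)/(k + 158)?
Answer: 985653/6913075 ≈ 0.14258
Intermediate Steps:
F(k, M) = 2*M/(158 + k) (F(k, M) = (2*M)/(158 + k) = 2*M/(158 + k))
(11073 + F(20, 156))/(50066 + 27609) = (11073 + 2*156/(158 + 20))/(50066 + 27609) = (11073 + 2*156/178)/77675 = (11073 + 2*156*(1/178))*(1/77675) = (11073 + 156/89)*(1/77675) = (985653/89)*(1/77675) = 985653/6913075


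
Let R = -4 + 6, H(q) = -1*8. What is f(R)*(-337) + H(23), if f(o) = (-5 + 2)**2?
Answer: -3041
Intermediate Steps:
H(q) = -8
R = 2
f(o) = 9 (f(o) = (-3)**2 = 9)
f(R)*(-337) + H(23) = 9*(-337) - 8 = -3033 - 8 = -3041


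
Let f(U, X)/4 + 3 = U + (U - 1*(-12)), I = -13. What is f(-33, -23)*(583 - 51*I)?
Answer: -284088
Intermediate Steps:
f(U, X) = 36 + 8*U (f(U, X) = -12 + 4*(U + (U - 1*(-12))) = -12 + 4*(U + (U + 12)) = -12 + 4*(U + (12 + U)) = -12 + 4*(12 + 2*U) = -12 + (48 + 8*U) = 36 + 8*U)
f(-33, -23)*(583 - 51*I) = (36 + 8*(-33))*(583 - 51*(-13)) = (36 - 264)*(583 + 663) = -228*1246 = -284088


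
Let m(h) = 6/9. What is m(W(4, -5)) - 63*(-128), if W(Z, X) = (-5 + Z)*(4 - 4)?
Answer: 24194/3 ≈ 8064.7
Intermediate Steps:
W(Z, X) = 0 (W(Z, X) = (-5 + Z)*0 = 0)
m(h) = ⅔ (m(h) = 6*(⅑) = ⅔)
m(W(4, -5)) - 63*(-128) = ⅔ - 63*(-128) = ⅔ + 8064 = 24194/3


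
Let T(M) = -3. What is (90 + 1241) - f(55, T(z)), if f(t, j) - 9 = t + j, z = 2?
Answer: 1270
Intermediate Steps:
f(t, j) = 9 + j + t (f(t, j) = 9 + (t + j) = 9 + (j + t) = 9 + j + t)
(90 + 1241) - f(55, T(z)) = (90 + 1241) - (9 - 3 + 55) = 1331 - 1*61 = 1331 - 61 = 1270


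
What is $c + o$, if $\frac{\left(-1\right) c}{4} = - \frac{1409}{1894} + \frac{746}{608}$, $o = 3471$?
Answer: $\frac{249675749}{71972} \approx 3469.1$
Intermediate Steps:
$c = - \frac{139063}{71972}$ ($c = - 4 \left(- \frac{1409}{1894} + \frac{746}{608}\right) = - 4 \left(\left(-1409\right) \frac{1}{1894} + 746 \cdot \frac{1}{608}\right) = - 4 \left(- \frac{1409}{1894} + \frac{373}{304}\right) = \left(-4\right) \frac{139063}{287888} = - \frac{139063}{71972} \approx -1.9322$)
$c + o = - \frac{139063}{71972} + 3471 = \frac{249675749}{71972}$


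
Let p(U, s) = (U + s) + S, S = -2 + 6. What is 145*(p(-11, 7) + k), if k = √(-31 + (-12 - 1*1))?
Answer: 290*I*√11 ≈ 961.82*I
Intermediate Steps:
S = 4
k = 2*I*√11 (k = √(-31 + (-12 - 1)) = √(-31 - 13) = √(-44) = 2*I*√11 ≈ 6.6332*I)
p(U, s) = 4 + U + s (p(U, s) = (U + s) + 4 = 4 + U + s)
145*(p(-11, 7) + k) = 145*((4 - 11 + 7) + 2*I*√11) = 145*(0 + 2*I*√11) = 145*(2*I*√11) = 290*I*√11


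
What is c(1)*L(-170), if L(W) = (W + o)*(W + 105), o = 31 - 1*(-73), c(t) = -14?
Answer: -60060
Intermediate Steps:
o = 104 (o = 31 + 73 = 104)
L(W) = (104 + W)*(105 + W) (L(W) = (W + 104)*(W + 105) = (104 + W)*(105 + W))
c(1)*L(-170) = -14*(10920 + (-170)² + 209*(-170)) = -14*(10920 + 28900 - 35530) = -14*4290 = -60060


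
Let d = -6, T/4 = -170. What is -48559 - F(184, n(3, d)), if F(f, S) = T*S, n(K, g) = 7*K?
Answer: -34279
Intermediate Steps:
T = -680 (T = 4*(-170) = -680)
F(f, S) = -680*S
-48559 - F(184, n(3, d)) = -48559 - (-680)*7*3 = -48559 - (-680)*21 = -48559 - 1*(-14280) = -48559 + 14280 = -34279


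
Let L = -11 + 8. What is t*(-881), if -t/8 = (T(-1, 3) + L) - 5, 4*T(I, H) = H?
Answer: -51098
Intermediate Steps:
L = -3
T(I, H) = H/4
t = 58 (t = -8*(((1/4)*3 - 3) - 5) = -8*((3/4 - 3) - 5) = -8*(-9/4 - 5) = -8*(-29/4) = 58)
t*(-881) = 58*(-881) = -51098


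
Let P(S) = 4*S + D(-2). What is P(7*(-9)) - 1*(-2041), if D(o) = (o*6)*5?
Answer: 1729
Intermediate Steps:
D(o) = 30*o (D(o) = (6*o)*5 = 30*o)
P(S) = -60 + 4*S (P(S) = 4*S + 30*(-2) = 4*S - 60 = -60 + 4*S)
P(7*(-9)) - 1*(-2041) = (-60 + 4*(7*(-9))) - 1*(-2041) = (-60 + 4*(-63)) + 2041 = (-60 - 252) + 2041 = -312 + 2041 = 1729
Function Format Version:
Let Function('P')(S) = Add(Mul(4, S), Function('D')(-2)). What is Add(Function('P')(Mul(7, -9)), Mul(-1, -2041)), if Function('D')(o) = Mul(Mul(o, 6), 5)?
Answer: 1729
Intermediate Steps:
Function('D')(o) = Mul(30, o) (Function('D')(o) = Mul(Mul(6, o), 5) = Mul(30, o))
Function('P')(S) = Add(-60, Mul(4, S)) (Function('P')(S) = Add(Mul(4, S), Mul(30, -2)) = Add(Mul(4, S), -60) = Add(-60, Mul(4, S)))
Add(Function('P')(Mul(7, -9)), Mul(-1, -2041)) = Add(Add(-60, Mul(4, Mul(7, -9))), Mul(-1, -2041)) = Add(Add(-60, Mul(4, -63)), 2041) = Add(Add(-60, -252), 2041) = Add(-312, 2041) = 1729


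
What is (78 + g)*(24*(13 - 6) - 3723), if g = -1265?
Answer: 4219785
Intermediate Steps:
(78 + g)*(24*(13 - 6) - 3723) = (78 - 1265)*(24*(13 - 6) - 3723) = -1187*(24*7 - 3723) = -1187*(168 - 3723) = -1187*(-3555) = 4219785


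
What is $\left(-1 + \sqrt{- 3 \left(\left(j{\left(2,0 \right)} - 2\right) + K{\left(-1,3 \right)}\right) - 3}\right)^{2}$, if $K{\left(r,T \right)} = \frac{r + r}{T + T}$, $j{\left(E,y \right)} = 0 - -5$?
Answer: $\left(1 - i \sqrt{11}\right)^{2} \approx -10.0 - 6.6332 i$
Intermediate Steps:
$j{\left(E,y \right)} = 5$ ($j{\left(E,y \right)} = 0 + 5 = 5$)
$K{\left(r,T \right)} = \frac{r}{T}$ ($K{\left(r,T \right)} = \frac{2 r}{2 T} = 2 r \frac{1}{2 T} = \frac{r}{T}$)
$\left(-1 + \sqrt{- 3 \left(\left(j{\left(2,0 \right)} - 2\right) + K{\left(-1,3 \right)}\right) - 3}\right)^{2} = \left(-1 + \sqrt{- 3 \left(\left(5 - 2\right) - \frac{1}{3}\right) - 3}\right)^{2} = \left(-1 + \sqrt{- 3 \left(3 - \frac{1}{3}\right) - 3}\right)^{2} = \left(-1 + \sqrt{\left(-3\right) \frac{8}{3} - 3}\right)^{2} = \left(-1 + \sqrt{-8 - 3}\right)^{2} = \left(-1 + \sqrt{-11}\right)^{2} = \left(-1 + i \sqrt{11}\right)^{2}$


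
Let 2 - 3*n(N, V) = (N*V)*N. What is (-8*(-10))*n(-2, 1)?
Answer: -160/3 ≈ -53.333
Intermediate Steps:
n(N, V) = 2/3 - V*N**2/3 (n(N, V) = 2/3 - N*V*N/3 = 2/3 - V*N**2/3)
(-8*(-10))*n(-2, 1) = (-8*(-10))*(2/3 - 1/3*1*(-2)**2) = (-2*(-40))*(2/3 - 1/3*1*4) = 80*(2/3 - 4/3) = 80*(-2/3) = -160/3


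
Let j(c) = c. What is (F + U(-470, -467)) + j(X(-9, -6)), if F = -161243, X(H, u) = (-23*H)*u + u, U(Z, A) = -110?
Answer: -162601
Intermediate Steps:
X(H, u) = u - 23*H*u (X(H, u) = -23*H*u + u = u - 23*H*u)
(F + U(-470, -467)) + j(X(-9, -6)) = (-161243 - 110) - 6*(1 - 23*(-9)) = -161353 - 6*(1 + 207) = -161353 - 6*208 = -161353 - 1248 = -162601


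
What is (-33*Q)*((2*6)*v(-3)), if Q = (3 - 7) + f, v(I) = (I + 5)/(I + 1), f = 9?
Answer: 1980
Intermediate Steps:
v(I) = (5 + I)/(1 + I)
Q = 5 (Q = (3 - 7) + 9 = -4 + 9 = 5)
(-33*Q)*((2*6)*v(-3)) = (-33*5)*((2*6)*((5 - 3)/(1 - 3))) = -1980*2/(-2) = -1980*(-½*2) = -1980*(-1) = -165*(-12) = 1980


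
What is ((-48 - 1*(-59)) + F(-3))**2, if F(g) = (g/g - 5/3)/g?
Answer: 10201/81 ≈ 125.94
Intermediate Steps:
F(g) = -2/(3*g) (F(g) = (1 - 5*1/3)/g = (1 - 5/3)/g = -2/(3*g))
((-48 - 1*(-59)) + F(-3))**2 = ((-48 - 1*(-59)) - 2/3/(-3))**2 = ((-48 + 59) - 2/3*(-1/3))**2 = (11 + 2/9)**2 = (101/9)**2 = 10201/81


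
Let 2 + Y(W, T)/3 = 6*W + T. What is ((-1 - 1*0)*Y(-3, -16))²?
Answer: 11664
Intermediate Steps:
Y(W, T) = -6 + 3*T + 18*W (Y(W, T) = -6 + 3*(6*W + T) = -6 + 3*(T + 6*W) = -6 + (3*T + 18*W) = -6 + 3*T + 18*W)
((-1 - 1*0)*Y(-3, -16))² = ((-1 - 1*0)*(-6 + 3*(-16) + 18*(-3)))² = ((-1 + 0)*(-6 - 48 - 54))² = (-1*(-108))² = 108² = 11664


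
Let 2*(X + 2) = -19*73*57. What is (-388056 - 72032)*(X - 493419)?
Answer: 245204129644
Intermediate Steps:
X = -79063/2 (X = -2 + (-19*73*57)/2 = -2 + (-1387*57)/2 = -2 + (½)*(-79059) = -2 - 79059/2 = -79063/2 ≈ -39532.)
(-388056 - 72032)*(X - 493419) = (-388056 - 72032)*(-79063/2 - 493419) = -460088*(-1065901/2) = 245204129644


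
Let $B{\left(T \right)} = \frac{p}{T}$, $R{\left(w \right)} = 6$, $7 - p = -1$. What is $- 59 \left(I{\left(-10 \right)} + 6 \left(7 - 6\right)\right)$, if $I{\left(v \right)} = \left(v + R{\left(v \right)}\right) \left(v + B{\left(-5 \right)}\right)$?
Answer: $- \frac{15458}{5} \approx -3091.6$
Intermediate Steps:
$p = 8$ ($p = 7 - -1 = 7 + 1 = 8$)
$B{\left(T \right)} = \frac{8}{T}$
$I{\left(v \right)} = \left(6 + v\right) \left(- \frac{8}{5} + v\right)$ ($I{\left(v \right)} = \left(v + 6\right) \left(v + \frac{8}{-5}\right) = \left(6 + v\right) \left(v + 8 \left(- \frac{1}{5}\right)\right) = \left(6 + v\right) \left(v - \frac{8}{5}\right) = \left(6 + v\right) \left(- \frac{8}{5} + v\right)$)
$- 59 \left(I{\left(-10 \right)} + 6 \left(7 - 6\right)\right) = - 59 \left(\left(- \frac{48}{5} + \left(-10\right)^{2} + \frac{22}{5} \left(-10\right)\right) + 6 \left(7 - 6\right)\right) = - 59 \left(\left(- \frac{48}{5} + 100 - 44\right) + 6 \cdot 1\right) = - 59 \left(\frac{232}{5} + 6\right) = \left(-59\right) \frac{262}{5} = - \frac{15458}{5}$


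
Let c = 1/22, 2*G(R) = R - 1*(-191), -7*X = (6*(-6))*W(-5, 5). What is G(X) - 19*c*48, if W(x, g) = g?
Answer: 10303/154 ≈ 66.903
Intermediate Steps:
X = 180/7 (X = -6*(-6)*5/7 = -(-36)*5/7 = -⅐*(-180) = 180/7 ≈ 25.714)
G(R) = 191/2 + R/2 (G(R) = (R - 1*(-191))/2 = (R + 191)/2 = (191 + R)/2 = 191/2 + R/2)
c = 1/22 ≈ 0.045455
G(X) - 19*c*48 = (191/2 + (½)*(180/7)) - 19*1/22*48 = (191/2 + 90/7) - 19/22*48 = 1517/14 - 456/11 = 10303/154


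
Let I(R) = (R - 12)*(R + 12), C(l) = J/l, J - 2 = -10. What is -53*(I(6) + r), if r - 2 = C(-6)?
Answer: 16642/3 ≈ 5547.3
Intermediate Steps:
J = -8 (J = 2 - 10 = -8)
C(l) = -8/l
r = 10/3 (r = 2 - 8/(-6) = 2 - 8*(-⅙) = 2 + 4/3 = 10/3 ≈ 3.3333)
I(R) = (-12 + R)*(12 + R)
-53*(I(6) + r) = -53*((-144 + 6²) + 10/3) = -53*((-144 + 36) + 10/3) = -53*(-108 + 10/3) = -53*(-314/3) = 16642/3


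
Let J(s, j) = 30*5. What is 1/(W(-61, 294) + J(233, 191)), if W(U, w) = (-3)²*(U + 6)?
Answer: -1/345 ≈ -0.0028986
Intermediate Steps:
W(U, w) = 54 + 9*U (W(U, w) = 9*(6 + U) = 54 + 9*U)
J(s, j) = 150
1/(W(-61, 294) + J(233, 191)) = 1/((54 + 9*(-61)) + 150) = 1/((54 - 549) + 150) = 1/(-495 + 150) = 1/(-345) = -1/345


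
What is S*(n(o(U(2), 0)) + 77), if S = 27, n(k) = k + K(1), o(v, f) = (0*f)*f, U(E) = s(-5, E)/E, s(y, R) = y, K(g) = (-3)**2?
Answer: 2322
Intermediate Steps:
K(g) = 9
U(E) = -5/E
o(v, f) = 0 (o(v, f) = 0*f = 0)
n(k) = 9 + k (n(k) = k + 9 = 9 + k)
S*(n(o(U(2), 0)) + 77) = 27*((9 + 0) + 77) = 27*(9 + 77) = 27*86 = 2322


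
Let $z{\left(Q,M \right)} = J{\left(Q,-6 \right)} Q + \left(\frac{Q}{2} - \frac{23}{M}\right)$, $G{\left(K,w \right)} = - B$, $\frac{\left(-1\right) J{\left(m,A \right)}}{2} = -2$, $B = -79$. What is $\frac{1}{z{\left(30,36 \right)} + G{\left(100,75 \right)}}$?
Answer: $\frac{36}{7681} \approx 0.0046869$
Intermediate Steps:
$J{\left(m,A \right)} = 4$ ($J{\left(m,A \right)} = \left(-2\right) \left(-2\right) = 4$)
$G{\left(K,w \right)} = 79$ ($G{\left(K,w \right)} = \left(-1\right) \left(-79\right) = 79$)
$z{\left(Q,M \right)} = - \frac{23}{M} + \frac{9 Q}{2}$ ($z{\left(Q,M \right)} = 4 Q + \left(\frac{Q}{2} - \frac{23}{M}\right) = - \frac{23}{M} + \frac{9 Q}{2}$)
$\frac{1}{z{\left(30,36 \right)} + G{\left(100,75 \right)}} = \frac{1}{\left(- \frac{23}{36} + \frac{9}{2} \cdot 30\right) + 79} = \frac{1}{\left(\left(-23\right) \frac{1}{36} + 135\right) + 79} = \frac{1}{\left(- \frac{23}{36} + 135\right) + 79} = \frac{1}{\frac{4837}{36} + 79} = \frac{1}{\frac{7681}{36}} = \frac{36}{7681}$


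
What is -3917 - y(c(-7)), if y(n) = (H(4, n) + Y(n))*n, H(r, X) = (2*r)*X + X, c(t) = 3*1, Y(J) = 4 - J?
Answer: -4001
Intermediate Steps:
c(t) = 3
H(r, X) = X + 2*X*r (H(r, X) = 2*X*r + X = X + 2*X*r)
y(n) = n*(4 + 8*n) (y(n) = (n*(1 + 2*4) + (4 - n))*n = (n*(1 + 8) + (4 - n))*n = (n*9 + (4 - n))*n = (9*n + (4 - n))*n = (4 + 8*n)*n = n*(4 + 8*n))
-3917 - y(c(-7)) = -3917 - 4*3*(1 + 2*3) = -3917 - 4*3*(1 + 6) = -3917 - 4*3*7 = -3917 - 1*84 = -3917 - 84 = -4001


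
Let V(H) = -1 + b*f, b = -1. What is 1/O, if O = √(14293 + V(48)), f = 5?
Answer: √14287/14287 ≈ 0.0083662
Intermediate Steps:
V(H) = -6 (V(H) = -1 - 1*5 = -1 - 5 = -6)
O = √14287 (O = √(14293 - 6) = √14287 ≈ 119.53)
1/O = 1/(√14287) = √14287/14287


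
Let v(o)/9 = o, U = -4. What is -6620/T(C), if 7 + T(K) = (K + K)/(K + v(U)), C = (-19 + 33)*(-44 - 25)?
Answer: 1105540/847 ≈ 1305.2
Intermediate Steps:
C = -966 (C = 14*(-69) = -966)
v(o) = 9*o
T(K) = -7 + 2*K/(-36 + K) (T(K) = -7 + (K + K)/(K + 9*(-4)) = -7 + (2*K)/(K - 36) = -7 + (2*K)/(-36 + K) = -7 + 2*K/(-36 + K))
-6620/T(C) = -6620*(-36 - 966)/(252 - 5*(-966)) = -6620*(-1002/(252 + 4830)) = -6620/((-1/1002*5082)) = -6620/(-847/167) = -6620*(-167/847) = 1105540/847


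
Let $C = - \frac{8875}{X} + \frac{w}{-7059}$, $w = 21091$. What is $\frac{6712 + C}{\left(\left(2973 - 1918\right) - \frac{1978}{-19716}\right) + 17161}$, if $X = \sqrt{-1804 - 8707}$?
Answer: $\frac{155621401262}{422538367901} + \frac{87489750 i \sqrt{10511}}{1887505645987} \approx 0.3683 + 0.0047522 i$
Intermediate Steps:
$X = i \sqrt{10511}$ ($X = \sqrt{-10511} = i \sqrt{10511} \approx 102.52 i$)
$C = - \frac{21091}{7059} + \frac{8875 i \sqrt{10511}}{10511}$ ($C = - \frac{8875}{i \sqrt{10511}} + \frac{21091}{-7059} = - 8875 \left(- \frac{i \sqrt{10511}}{10511}\right) + 21091 \left(- \frac{1}{7059}\right) = \frac{8875 i \sqrt{10511}}{10511} - \frac{21091}{7059} = - \frac{21091}{7059} + \frac{8875 i \sqrt{10511}}{10511} \approx -2.9878 + 86.566 i$)
$\frac{6712 + C}{\left(\left(2973 - 1918\right) - \frac{1978}{-19716}\right) + 17161} = \frac{6712 - \left(\frac{21091}{7059} - \frac{8875 i \sqrt{10511}}{10511}\right)}{\left(\left(2973 - 1918\right) - \frac{1978}{-19716}\right) + 17161} = \frac{\frac{47358917}{7059} + \frac{8875 i \sqrt{10511}}{10511}}{\left(1055 - 1978 \left(- \frac{1}{19716}\right)\right) + 17161} = \frac{\frac{47358917}{7059} + \frac{8875 i \sqrt{10511}}{10511}}{\left(1055 - - \frac{989}{9858}\right) + 17161} = \frac{\frac{47358917}{7059} + \frac{8875 i \sqrt{10511}}{10511}}{\left(1055 + \frac{989}{9858}\right) + 17161} = \frac{\frac{47358917}{7059} + \frac{8875 i \sqrt{10511}}{10511}}{\frac{10401179}{9858} + 17161} = \frac{\frac{47358917}{7059} + \frac{8875 i \sqrt{10511}}{10511}}{\frac{179574317}{9858}} = \left(\frac{47358917}{7059} + \frac{8875 i \sqrt{10511}}{10511}\right) \frac{9858}{179574317} = \frac{155621401262}{422538367901} + \frac{87489750 i \sqrt{10511}}{1887505645987}$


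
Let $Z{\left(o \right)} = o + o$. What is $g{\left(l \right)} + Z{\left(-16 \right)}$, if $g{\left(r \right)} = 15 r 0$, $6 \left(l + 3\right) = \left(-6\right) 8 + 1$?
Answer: $-32$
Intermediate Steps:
$Z{\left(o \right)} = 2 o$
$l = - \frac{65}{6}$ ($l = -3 + \frac{\left(-6\right) 8 + 1}{6} = -3 + \frac{-48 + 1}{6} = -3 + \frac{1}{6} \left(-47\right) = -3 - \frac{47}{6} = - \frac{65}{6} \approx -10.833$)
$g{\left(r \right)} = 0$ ($g{\left(r \right)} = 15 \cdot 0 = 0$)
$g{\left(l \right)} + Z{\left(-16 \right)} = 0 + 2 \left(-16\right) = 0 - 32 = -32$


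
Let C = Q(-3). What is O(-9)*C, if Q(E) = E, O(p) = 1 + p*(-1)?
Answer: -30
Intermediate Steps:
O(p) = 1 - p
C = -3
O(-9)*C = (1 - 1*(-9))*(-3) = (1 + 9)*(-3) = 10*(-3) = -30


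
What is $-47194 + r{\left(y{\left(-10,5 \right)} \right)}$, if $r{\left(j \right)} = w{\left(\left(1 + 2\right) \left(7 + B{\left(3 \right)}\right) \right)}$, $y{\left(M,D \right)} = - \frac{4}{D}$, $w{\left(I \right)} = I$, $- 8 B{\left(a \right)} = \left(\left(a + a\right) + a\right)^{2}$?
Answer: $- \frac{377627}{8} \approx -47203.0$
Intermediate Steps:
$B{\left(a \right)} = - \frac{9 a^{2}}{8}$ ($B{\left(a \right)} = - \frac{\left(\left(a + a\right) + a\right)^{2}}{8} = - \frac{\left(2 a + a\right)^{2}}{8} = - \frac{\left(3 a\right)^{2}}{8} = - \frac{9 a^{2}}{8}$)
$r{\left(j \right)} = - \frac{75}{8}$ ($r{\left(j \right)} = \left(1 + 2\right) \left(7 - \frac{9 \cdot 3^{2}}{8}\right) = 3 \left(7 - \frac{81}{8}\right) = 3 \left(- \frac{25}{8}\right) = - \frac{75}{8}$)
$-47194 + r{\left(y{\left(-10,5 \right)} \right)} = -47194 - \frac{75}{8} = - \frac{377627}{8}$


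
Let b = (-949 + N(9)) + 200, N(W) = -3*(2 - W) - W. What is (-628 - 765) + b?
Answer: -2130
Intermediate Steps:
N(W) = -6 + 2*W (N(W) = (-6 + 3*W) - W = -6 + 2*W)
b = -737 (b = (-949 + (-6 + 2*9)) + 200 = (-949 + (-6 + 18)) + 200 = (-949 + 12) + 200 = -937 + 200 = -737)
(-628 - 765) + b = (-628 - 765) - 737 = -1393 - 737 = -2130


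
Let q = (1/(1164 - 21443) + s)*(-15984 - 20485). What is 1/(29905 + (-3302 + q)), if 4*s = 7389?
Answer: -81116/5462412719215 ≈ -1.4850e-8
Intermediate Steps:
s = 7389/4 (s = (1/4)*7389 = 7389/4 ≈ 1847.3)
q = -5464570648163/81116 (q = (1/(1164 - 21443) + 7389/4)*(-15984 - 20485) = (1/(-20279) + 7389/4)*(-36469) = (-1/20279 + 7389/4)*(-36469) = (149841527/81116)*(-36469) = -5464570648163/81116 ≈ -6.7367e+7)
1/(29905 + (-3302 + q)) = 1/(29905 + (-3302 - 5464570648163/81116)) = 1/(29905 - 5464838493195/81116) = 1/(-5462412719215/81116) = -81116/5462412719215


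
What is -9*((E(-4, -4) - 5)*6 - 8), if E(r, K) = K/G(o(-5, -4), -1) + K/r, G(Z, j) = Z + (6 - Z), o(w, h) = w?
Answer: 324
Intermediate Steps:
G(Z, j) = 6
E(r, K) = K/6 + K/r
-9*((E(-4, -4) - 5)*6 - 8) = -9*((((1/6)*(-4) - 4/(-4)) - 5)*6 - 8) = -9*(((-2/3 - 4*(-1/4)) - 5)*6 - 8) = -9*(((-2/3 + 1) - 5)*6 - 8) = -9*((1/3 - 5)*6 - 8) = -9*(-14/3*6 - 8) = -9*(-28 - 8) = -9*(-36) = 324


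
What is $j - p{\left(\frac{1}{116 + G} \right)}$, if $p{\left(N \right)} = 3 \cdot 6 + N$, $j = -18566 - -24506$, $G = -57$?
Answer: $\frac{349397}{59} \approx 5922.0$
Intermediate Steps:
$j = 5940$ ($j = -18566 + 24506 = 5940$)
$p{\left(N \right)} = 18 + N$
$j - p{\left(\frac{1}{116 + G} \right)} = 5940 - \left(18 + \frac{1}{116 - 57}\right) = 5940 - \left(18 + \frac{1}{59}\right) = 5940 - \frac{1063}{59} = \frac{349397}{59}$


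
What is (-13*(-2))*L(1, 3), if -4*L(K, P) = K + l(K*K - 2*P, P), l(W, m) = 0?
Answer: -13/2 ≈ -6.5000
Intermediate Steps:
L(K, P) = -K/4 (L(K, P) = -(K + 0)/4 = -K/4)
(-13*(-2))*L(1, 3) = (-13*(-2))*(-1/4*1) = 26*(-1/4) = -13/2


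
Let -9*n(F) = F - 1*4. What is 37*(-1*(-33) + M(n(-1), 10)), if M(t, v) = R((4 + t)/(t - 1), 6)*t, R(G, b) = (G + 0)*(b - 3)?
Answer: 7067/12 ≈ 588.92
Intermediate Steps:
n(F) = 4/9 - F/9 (n(F) = -(F - 1*4)/9 = -(F - 4)/9 = -(-4 + F)/9 = 4/9 - F/9)
R(G, b) = G*(-3 + b)
M(t, v) = 3*t*(4 + t)/(-1 + t) (M(t, v) = (((4 + t)/(t - 1))*(-3 + 6))*t = (((4 + t)/(-1 + t))*3)*t = (3*(4 + t)/(-1 + t))*t = 3*t*(4 + t)/(-1 + t))
37*(-1*(-33) + M(n(-1), 10)) = 37*(-1*(-33) + 3*(4/9 - 1/9*(-1))*(4 + (4/9 - 1/9*(-1)))/(-1 + (4/9 - 1/9*(-1)))) = 37*(33 + 3*(4/9 + 1/9)*(4 + (4/9 + 1/9))/(-1 + (4/9 + 1/9))) = 37*(33 + 3*(5/9)*(4 + 5/9)/(-1 + 5/9)) = 37*(33 + 3*(5/9)*(41/9)/(-4/9)) = 37*(33 + 3*(5/9)*(-9/4)*(41/9)) = 37*(33 - 205/12) = 37*(191/12) = 7067/12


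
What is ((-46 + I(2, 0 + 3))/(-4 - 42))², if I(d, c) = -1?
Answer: 2209/2116 ≈ 1.0440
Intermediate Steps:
((-46 + I(2, 0 + 3))/(-4 - 42))² = ((-46 - 1)/(-4 - 42))² = (-47/(-46))² = (-47*(-1/46))² = (47/46)² = 2209/2116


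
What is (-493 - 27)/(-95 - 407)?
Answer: 260/251 ≈ 1.0359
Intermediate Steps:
(-493 - 27)/(-95 - 407) = -520/(-502) = -520*(-1/502) = 260/251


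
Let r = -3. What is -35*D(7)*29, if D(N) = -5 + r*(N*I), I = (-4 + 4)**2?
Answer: 5075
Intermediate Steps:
I = 0 (I = 0**2 = 0)
D(N) = -5 (D(N) = -5 - 3*N*0 = -5 - 3*0 = -5 + 0 = -5)
-35*D(7)*29 = -35*(-5)*29 = 175*29 = 5075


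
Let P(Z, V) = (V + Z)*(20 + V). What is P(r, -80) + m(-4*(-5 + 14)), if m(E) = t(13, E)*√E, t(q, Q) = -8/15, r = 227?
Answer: -8820 - 16*I/5 ≈ -8820.0 - 3.2*I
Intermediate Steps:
t(q, Q) = -8/15 (t(q, Q) = -8*1/15 = -8/15)
m(E) = -8*√E/15
P(Z, V) = (20 + V)*(V + Z)
P(r, -80) + m(-4*(-5 + 14)) = ((-80)² + 20*(-80) + 20*227 - 80*227) - 8*2*I*√(-5 + 14)/15 = (6400 - 1600 + 4540 - 18160) - 8*6*I/15 = -8820 - 16*I/5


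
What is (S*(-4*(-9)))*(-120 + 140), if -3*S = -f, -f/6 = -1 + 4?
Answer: -4320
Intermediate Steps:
f = -18 (f = -6*(-1 + 4) = -6*3 = -18)
S = -6 (S = -(-1)*(-18)/3 = -⅓*18 = -6)
(S*(-4*(-9)))*(-120 + 140) = (-(-24)*(-9))*(-120 + 140) = -6*36*20 = -216*20 = -4320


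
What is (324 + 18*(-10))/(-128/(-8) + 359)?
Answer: 48/125 ≈ 0.38400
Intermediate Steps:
(324 + 18*(-10))/(-128/(-8) + 359) = (324 - 180)/(-128*(-⅛) + 359) = 144/(16 + 359) = 144/375 = 144*(1/375) = 48/125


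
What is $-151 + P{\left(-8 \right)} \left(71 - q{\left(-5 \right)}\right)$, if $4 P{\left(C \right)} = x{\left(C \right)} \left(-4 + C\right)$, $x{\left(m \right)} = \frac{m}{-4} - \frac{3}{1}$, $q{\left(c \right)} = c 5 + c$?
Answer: $152$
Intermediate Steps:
$q{\left(c \right)} = 6 c$ ($q{\left(c \right)} = 5 c + c = 6 c$)
$x{\left(m \right)} = -3 - \frac{m}{4}$ ($x{\left(m \right)} = m \left(- \frac{1}{4}\right) - 3 = - \frac{m}{4} - 3 = -3 - \frac{m}{4}$)
$P{\left(C \right)} = \frac{\left(-4 + C\right) \left(-3 - \frac{C}{4}\right)}{4}$ ($P{\left(C \right)} = \frac{\left(-3 - \frac{C}{4}\right) \left(-4 + C\right)}{4} = \frac{\left(-4 + C\right) \left(-3 - \frac{C}{4}\right)}{4}$)
$-151 + P{\left(-8 \right)} \left(71 - q{\left(-5 \right)}\right) = -151 + - \frac{\left(-4 - 8\right) \left(12 - 8\right)}{16} \left(71 - 6 \left(-5\right)\right) = -151 + \left(- \frac{1}{16}\right) \left(-12\right) 4 \left(71 - -30\right) = -151 + 3 \left(71 + 30\right) = -151 + 3 \cdot 101 = -151 + 303 = 152$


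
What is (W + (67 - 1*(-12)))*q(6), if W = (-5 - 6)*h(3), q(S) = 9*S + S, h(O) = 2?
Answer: 3420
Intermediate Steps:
q(S) = 10*S
W = -22 (W = (-5 - 6)*2 = -11*2 = -22)
(W + (67 - 1*(-12)))*q(6) = (-22 + (67 - 1*(-12)))*(10*6) = (-22 + (67 + 12))*60 = (-22 + 79)*60 = 57*60 = 3420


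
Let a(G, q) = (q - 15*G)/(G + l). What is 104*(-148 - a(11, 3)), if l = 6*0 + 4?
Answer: -71344/5 ≈ -14269.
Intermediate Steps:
l = 4 (l = 0 + 4 = 4)
a(G, q) = (q - 15*G)/(4 + G) (a(G, q) = (q - 15*G)/(G + 4) = (q - 15*G)/(4 + G))
104*(-148 - a(11, 3)) = 104*(-148 - (3 - 15*11)/(4 + 11)) = 104*(-148 - (3 - 165)/15) = 104*(-148 - (-162)/15) = 104*(-148 - 1*(-54/5)) = 104*(-148 + 54/5) = 104*(-686/5) = -71344/5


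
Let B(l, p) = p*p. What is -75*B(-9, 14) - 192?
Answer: -14892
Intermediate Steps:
B(l, p) = p²
-75*B(-9, 14) - 192 = -75*14² - 192 = -75*196 - 192 = -14700 - 192 = -14892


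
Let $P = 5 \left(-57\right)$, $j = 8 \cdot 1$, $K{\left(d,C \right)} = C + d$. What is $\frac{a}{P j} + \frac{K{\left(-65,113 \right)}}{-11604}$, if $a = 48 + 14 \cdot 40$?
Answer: $- \frac{3928}{14505} \approx -0.2708$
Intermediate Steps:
$j = 8$
$P = -285$
$a = 608$ ($a = 48 + 560 = 608$)
$\frac{a}{P j} + \frac{K{\left(-65,113 \right)}}{-11604} = \frac{608}{\left(-285\right) 8} + \frac{113 - 65}{-11604} = \frac{608}{-2280} + 48 \left(- \frac{1}{11604}\right) = 608 \left(- \frac{1}{2280}\right) - \frac{4}{967} = - \frac{4}{15} - \frac{4}{967} = - \frac{3928}{14505}$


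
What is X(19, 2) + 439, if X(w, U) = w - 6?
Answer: 452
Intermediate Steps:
X(w, U) = -6 + w
X(19, 2) + 439 = (-6 + 19) + 439 = 13 + 439 = 452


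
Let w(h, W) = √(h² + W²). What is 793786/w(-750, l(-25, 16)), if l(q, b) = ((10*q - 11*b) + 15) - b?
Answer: 793786*√744829/744829 ≈ 919.76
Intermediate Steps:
l(q, b) = 15 - 12*b + 10*q (l(q, b) = ((-11*b + 10*q) + 15) - b = (15 - 11*b + 10*q) - b = 15 - 12*b + 10*q)
w(h, W) = √(W² + h²)
793786/w(-750, l(-25, 16)) = 793786/(√((15 - 12*16 + 10*(-25))² + (-750)²)) = 793786/(√((15 - 192 - 250)² + 562500)) = 793786/(√((-427)² + 562500)) = 793786/(√(182329 + 562500)) = 793786/(√744829) = 793786*(√744829/744829) = 793786*√744829/744829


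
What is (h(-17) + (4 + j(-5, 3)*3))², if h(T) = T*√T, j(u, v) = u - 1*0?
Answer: -4792 + 374*I*√17 ≈ -4792.0 + 1542.0*I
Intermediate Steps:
j(u, v) = u (j(u, v) = u + 0 = u)
h(T) = T^(3/2)
(h(-17) + (4 + j(-5, 3)*3))² = ((-17)^(3/2) + (4 - 5*3))² = (-17*I*√17 + (4 - 15))² = (-17*I*√17 - 11)² = (-11 - 17*I*√17)²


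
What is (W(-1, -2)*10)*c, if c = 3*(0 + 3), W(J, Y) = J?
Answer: -90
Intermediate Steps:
c = 9 (c = 3*3 = 9)
(W(-1, -2)*10)*c = -1*10*9 = -10*9 = -90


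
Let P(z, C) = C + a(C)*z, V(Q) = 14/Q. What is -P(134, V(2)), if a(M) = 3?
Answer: -409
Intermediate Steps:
P(z, C) = C + 3*z
-P(134, V(2)) = -(14/2 + 3*134) = -(14*(½) + 402) = -(7 + 402) = -1*409 = -409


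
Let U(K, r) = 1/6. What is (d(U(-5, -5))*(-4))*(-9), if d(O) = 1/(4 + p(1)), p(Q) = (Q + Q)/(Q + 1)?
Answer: 36/5 ≈ 7.2000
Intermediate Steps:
U(K, r) = ⅙
p(Q) = 2*Q/(1 + Q) (p(Q) = (2*Q)/(1 + Q) = 2*Q/(1 + Q))
d(O) = ⅕ (d(O) = 1/(4 + 2*1/(1 + 1)) = 1/(4 + 2*1/2) = 1/(4 + 2*1*(½)) = 1/(4 + 1) = 1/5 = ⅕)
(d(U(-5, -5))*(-4))*(-9) = ((⅕)*(-4))*(-9) = -⅘*(-9) = 36/5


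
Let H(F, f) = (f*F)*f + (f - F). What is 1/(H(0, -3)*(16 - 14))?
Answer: -⅙ ≈ -0.16667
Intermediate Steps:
H(F, f) = f - F + F*f² (H(F, f) = (F*f)*f + (f - F) = F*f² + (f - F) = f - F + F*f²)
1/(H(0, -3)*(16 - 14)) = 1/((-3 - 1*0 + 0*(-3)²)*(16 - 14)) = 1/((-3 + 0 + 0*9)*2) = 1/((-3 + 0 + 0)*2) = 1/(-3*2) = 1/(-6) = -⅙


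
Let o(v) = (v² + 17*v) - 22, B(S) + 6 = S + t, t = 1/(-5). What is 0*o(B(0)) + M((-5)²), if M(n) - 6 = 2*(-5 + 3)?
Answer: 2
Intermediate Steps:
t = -⅕ ≈ -0.20000
B(S) = -31/5 + S (B(S) = -6 + (S - ⅕) = -6 + (-⅕ + S) = -31/5 + S)
M(n) = 2 (M(n) = 6 + 2*(-5 + 3) = 6 + 2*(-2) = 6 - 4 = 2)
o(v) = -22 + v² + 17*v
0*o(B(0)) + M((-5)²) = 0*(-22 + (-31/5 + 0)² + 17*(-31/5 + 0)) + 2 = 0*(-22 + (-31/5)² + 17*(-31/5)) + 2 = 0*(-22 + 961/25 - 527/5) + 2 = 0*(-2224/25) + 2 = 0 + 2 = 2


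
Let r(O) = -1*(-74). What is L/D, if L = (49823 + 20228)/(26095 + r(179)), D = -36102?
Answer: -70051/944753238 ≈ -7.4147e-5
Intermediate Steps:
r(O) = 74
L = 70051/26169 (L = (49823 + 20228)/(26095 + 74) = 70051/26169 ≈ 2.6769)
L/D = (70051/26169)/(-36102) = (70051/26169)*(-1/36102) = -70051/944753238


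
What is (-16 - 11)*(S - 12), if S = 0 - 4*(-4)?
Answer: -108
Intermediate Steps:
S = 16 (S = 0 + 16 = 16)
(-16 - 11)*(S - 12) = (-16 - 11)*(16 - 12) = -27*4 = -108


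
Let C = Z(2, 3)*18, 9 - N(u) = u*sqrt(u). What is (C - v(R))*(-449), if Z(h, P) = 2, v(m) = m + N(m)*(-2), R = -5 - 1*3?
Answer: -27838 - 14368*I*sqrt(2) ≈ -27838.0 - 20319.0*I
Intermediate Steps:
R = -8 (R = -5 - 3 = -8)
N(u) = 9 - u**(3/2) (N(u) = 9 - u*sqrt(u) = 9 - u**(3/2))
v(m) = -18 + m + 2*m**(3/2) (v(m) = m + (9 - m**(3/2))*(-2) = m + (-18 + 2*m**(3/2)) = -18 + m + 2*m**(3/2))
C = 36 (C = 2*18 = 36)
(C - v(R))*(-449) = (36 - (-18 - 8 + 2*(-8)**(3/2)))*(-449) = (36 - (-18 - 8 + 2*(-16*I*sqrt(2))))*(-449) = (36 - (-18 - 8 - 32*I*sqrt(2)))*(-449) = (36 - (-26 - 32*I*sqrt(2)))*(-449) = (36 + (26 + 32*I*sqrt(2)))*(-449) = (62 + 32*I*sqrt(2))*(-449) = -27838 - 14368*I*sqrt(2)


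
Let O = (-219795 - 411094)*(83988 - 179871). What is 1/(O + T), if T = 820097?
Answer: 1/60492350084 ≈ 1.6531e-11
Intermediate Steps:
O = 60491529987 (O = -630889*(-95883) = 60491529987)
1/(O + T) = 1/(60491529987 + 820097) = 1/60492350084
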